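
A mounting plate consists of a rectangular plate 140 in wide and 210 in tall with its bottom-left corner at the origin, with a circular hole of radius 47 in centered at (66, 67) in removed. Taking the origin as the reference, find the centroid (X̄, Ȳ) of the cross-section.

Part | A | x̄ᵢ | ȳᵢ | A·x̄ᵢ | A·ȳᵢ
plate | 29400.00 | 70.00 | 105.00 | 2058000.00 | 3087000.00
hole | -6939.78 | 66.00 | 67.00 | -458025.36 | -464965.14
Σ | 22460.22 |  |  | 1599974.64 | 2622034.86
X̄ = 1599974.64 / 22460.22 = 71.24 in
Ȳ = 2622034.86 / 22460.22 = 116.74 in

X̄ = 71.24 in, Ȳ = 116.74 in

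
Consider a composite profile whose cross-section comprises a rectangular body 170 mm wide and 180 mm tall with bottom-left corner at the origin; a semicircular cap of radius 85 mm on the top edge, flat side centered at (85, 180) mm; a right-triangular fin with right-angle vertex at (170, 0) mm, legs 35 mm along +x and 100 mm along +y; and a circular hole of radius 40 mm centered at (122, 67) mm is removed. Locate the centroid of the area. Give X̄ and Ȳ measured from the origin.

X̄ = 84.57 mm, Ȳ = 127.42 mm

rectangular body: A = 170 × 180 = 30600.00, centroid at (85.00, 90.00).
semicircular top: A = ½π·85² = 11349.00, centroid at (85.00, 216.08).
triangular fin: A = ½·35·100 = 1750.00, centroid at (181.67, 33.33).
hole: A = −π·40² = -5026.55, centroid at (122.00, 67.00).
ΣA = 38672.46 mm², ΣAX̄ = 3270343.07 mm³, ΣAȲ = 4927791.89 mm³.
X̄ = 3270343.07/38672.46 = 84.57 mm; Ȳ = 4927791.89/38672.46 = 127.42 mm.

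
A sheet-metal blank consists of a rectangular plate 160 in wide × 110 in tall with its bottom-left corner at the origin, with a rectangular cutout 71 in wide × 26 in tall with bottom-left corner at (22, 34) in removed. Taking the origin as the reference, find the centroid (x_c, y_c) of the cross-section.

plate: A = 160 × 110 = 17600.00, centroid at (80.00, 55.00).
hole: A = −(71 × 26) = -1846.00, centroid at (57.50, 47.00).
ΣA = 15754.00 in²
ΣAx_c = (17600.00)(80.00) + (-1846.00)(57.50) = 1301855.00 in³
ΣAy_c = (17600.00)(55.00) + (-1846.00)(47.00) = 881238.00 in³
x_c = 1301855.00 / 15754.00 = 82.64 in
y_c = 881238.00 / 15754.00 = 55.94 in

x_c = 82.64 in, y_c = 55.94 in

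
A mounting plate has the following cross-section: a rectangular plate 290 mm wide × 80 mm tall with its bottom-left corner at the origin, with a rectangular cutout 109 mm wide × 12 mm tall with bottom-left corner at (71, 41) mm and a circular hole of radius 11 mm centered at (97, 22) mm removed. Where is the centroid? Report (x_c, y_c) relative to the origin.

x_c = 147.03 mm, y_c = 39.89 mm

plate: A = 290 × 80 = 23200.00, centroid at (145.00, 40.00).
hole 1: A = −(109 × 12) = -1308.00, centroid at (125.50, 47.00).
hole 2: A = −π·11² = -380.13, centroid at (97.00, 22.00).
ΣA = 21511.87 mm²
ΣAx_c = (23200.00)(145.00) + (-1308.00)(125.50) + (-380.13)(97.00) = 3162973.13 mm³
ΣAy_c = (23200.00)(40.00) + (-1308.00)(47.00) + (-380.13)(22.00) = 858161.08 mm³
x_c = 3162973.13 / 21511.87 = 147.03 mm
y_c = 858161.08 / 21511.87 = 39.89 mm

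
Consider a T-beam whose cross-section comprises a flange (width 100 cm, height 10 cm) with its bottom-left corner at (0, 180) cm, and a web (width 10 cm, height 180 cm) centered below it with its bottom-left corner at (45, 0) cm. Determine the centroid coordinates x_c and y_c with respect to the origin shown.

web: A = 10 × 180 = 1800.00, centroid at (50.00, 90.00).
flange: A = 100 × 10 = 1000.00, centroid at (50.00, 185.00).
ΣA = 2800.00 cm², ΣAx_c = 140000.00 cm³, ΣAy_c = 347000.00 cm³.
x_c = 140000.00/2800.00 = 50.00 cm; y_c = 347000.00/2800.00 = 123.93 cm.

x_c = 50.00 cm, y_c = 123.93 cm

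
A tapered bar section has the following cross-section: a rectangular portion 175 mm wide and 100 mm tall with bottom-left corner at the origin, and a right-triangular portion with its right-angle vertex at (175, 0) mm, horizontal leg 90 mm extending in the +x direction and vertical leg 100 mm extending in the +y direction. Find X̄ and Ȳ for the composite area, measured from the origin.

X̄ = 111.53 mm, Ȳ = 46.59 mm

Part | A | x̄ᵢ | ȳᵢ | A·x̄ᵢ | A·ȳᵢ
rectangular portion | 17500.00 | 87.50 | 50.00 | 1531250.00 | 875000.00
triangular portion | 4500.00 | 205.00 | 33.33 | 922500.00 | 150000.00
Σ | 22000.00 |  |  | 2453750.00 | 1025000.00
X̄ = 2453750.00 / 22000.00 = 111.53 mm
Ȳ = 1025000.00 / 22000.00 = 46.59 mm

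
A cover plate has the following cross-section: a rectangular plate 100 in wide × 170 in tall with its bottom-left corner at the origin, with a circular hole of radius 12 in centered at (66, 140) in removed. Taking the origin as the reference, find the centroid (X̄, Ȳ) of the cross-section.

Part | A | x̄ᵢ | ȳᵢ | A·x̄ᵢ | A·ȳᵢ
plate | 17000.00 | 50.00 | 85.00 | 850000.00 | 1445000.00
hole | -452.39 | 66.00 | 140.00 | -29857.70 | -63334.51
Σ | 16547.61 |  |  | 820142.30 | 1381665.49
X̄ = 820142.30 / 16547.61 = 49.56 in
Ȳ = 1381665.49 / 16547.61 = 83.50 in

X̄ = 49.56 in, Ȳ = 83.50 in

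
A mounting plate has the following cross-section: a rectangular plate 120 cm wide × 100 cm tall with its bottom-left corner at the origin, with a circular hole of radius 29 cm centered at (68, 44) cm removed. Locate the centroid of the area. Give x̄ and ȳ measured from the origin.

plate: A = 120 × 100 = 12000.00, centroid at (60.00, 50.00).
hole: A = −π·29² = -2642.08, centroid at (68.00, 44.00).
ΣA = 9357.92 cm², ΣAx̄ = 540338.60 cm³, ΣAȳ = 483748.51 cm³.
x̄ = 540338.60/9357.92 = 57.74 cm; ȳ = 483748.51/9357.92 = 51.69 cm.

x̄ = 57.74 cm, ȳ = 51.69 cm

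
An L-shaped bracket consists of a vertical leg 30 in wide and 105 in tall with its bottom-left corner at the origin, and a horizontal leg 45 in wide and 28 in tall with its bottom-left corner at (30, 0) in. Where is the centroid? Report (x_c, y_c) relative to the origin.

vertical leg: A = 30 × 105 = 3150.00, centroid at (15.00, 52.50).
horizontal leg: A = 45 × 28 = 1260.00, centroid at (52.50, 14.00).
ΣA = 4410.00 in², ΣAx_c = 113400.00 in³, ΣAy_c = 183015.00 in³.
x_c = 113400.00/4410.00 = 25.71 in; y_c = 183015.00/4410.00 = 41.50 in.

x_c = 25.71 in, y_c = 41.50 in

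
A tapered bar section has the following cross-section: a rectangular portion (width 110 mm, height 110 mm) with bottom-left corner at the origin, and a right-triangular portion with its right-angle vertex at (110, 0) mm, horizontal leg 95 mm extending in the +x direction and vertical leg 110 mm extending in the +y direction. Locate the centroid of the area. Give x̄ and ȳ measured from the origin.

Part | A | x̄ᵢ | ȳᵢ | A·x̄ᵢ | A·ȳᵢ
rectangular portion | 12100.00 | 55.00 | 55.00 | 665500.00 | 665500.00
triangular portion | 5225.00 | 141.67 | 36.67 | 740208.33 | 191583.33
Σ | 17325.00 |  |  | 1405708.33 | 857083.33
x̄ = 1405708.33 / 17325.00 = 81.14 mm
ȳ = 857083.33 / 17325.00 = 49.47 mm

x̄ = 81.14 mm, ȳ = 49.47 mm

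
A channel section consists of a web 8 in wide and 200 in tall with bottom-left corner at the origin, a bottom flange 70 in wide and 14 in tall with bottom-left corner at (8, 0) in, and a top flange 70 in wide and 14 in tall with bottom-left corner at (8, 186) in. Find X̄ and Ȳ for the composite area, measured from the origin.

web: A = 8 × 200 = 1600.00, centroid at (4.00, 100.00).
bottom flange: A = 70 × 14 = 980.00, centroid at (43.00, 7.00).
top flange: A = 70 × 14 = 980.00, centroid at (43.00, 193.00).
ΣA = 3560.00 in²
ΣAX̄ = (1600.00)(4.00) + (980.00)(43.00) + (980.00)(43.00) = 90680.00 in³
ΣAȲ = (1600.00)(100.00) + (980.00)(7.00) + (980.00)(193.00) = 356000.00 in³
X̄ = 90680.00 / 3560.00 = 25.47 in
Ȳ = 356000.00 / 3560.00 = 100.00 in

X̄ = 25.47 in, Ȳ = 100.00 in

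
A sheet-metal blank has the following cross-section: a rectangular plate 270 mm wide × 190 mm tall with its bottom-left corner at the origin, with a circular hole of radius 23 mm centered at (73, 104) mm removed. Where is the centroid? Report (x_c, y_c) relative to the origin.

plate: A = 270 × 190 = 51300.00, centroid at (135.00, 95.00).
hole: A = −π·23² = -1661.90, centroid at (73.00, 104.00).
ΣA = 49638.10 mm², ΣAx_c = 6804181.12 mm³, ΣAy_c = 4700662.14 mm³.
x_c = 6804181.12/49638.10 = 137.08 mm; y_c = 4700662.14/49638.10 = 94.70 mm.

x_c = 137.08 mm, y_c = 94.70 mm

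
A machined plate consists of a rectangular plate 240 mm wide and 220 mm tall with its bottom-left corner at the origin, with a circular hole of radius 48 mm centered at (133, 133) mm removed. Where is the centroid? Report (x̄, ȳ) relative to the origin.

x̄ = 117.93 mm, ȳ = 106.35 mm

Part | A | x̄ᵢ | ȳᵢ | A·x̄ᵢ | A·ȳᵢ
plate | 52800.00 | 120.00 | 110.00 | 6336000.00 | 5808000.00
hole | -7238.23 | 133.00 | 133.00 | -962684.52 | -962684.52
Σ | 45561.77 |  |  | 5373315.48 | 4845315.48
x̄ = 5373315.48 / 45561.77 = 117.93 mm
ȳ = 4845315.48 / 45561.77 = 106.35 mm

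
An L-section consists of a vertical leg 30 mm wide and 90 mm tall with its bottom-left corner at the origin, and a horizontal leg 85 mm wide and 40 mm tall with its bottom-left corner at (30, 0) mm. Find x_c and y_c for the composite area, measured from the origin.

x_c = 47.05 mm, y_c = 31.07 mm

vertical leg: A = 30 × 90 = 2700.00, centroid at (15.00, 45.00).
horizontal leg: A = 85 × 40 = 3400.00, centroid at (72.50, 20.00).
ΣA = 6100.00 mm²
ΣAx_c = (2700.00)(15.00) + (3400.00)(72.50) = 287000.00 mm³
ΣAy_c = (2700.00)(45.00) + (3400.00)(20.00) = 189500.00 mm³
x_c = 287000.00 / 6100.00 = 47.05 mm
y_c = 189500.00 / 6100.00 = 31.07 mm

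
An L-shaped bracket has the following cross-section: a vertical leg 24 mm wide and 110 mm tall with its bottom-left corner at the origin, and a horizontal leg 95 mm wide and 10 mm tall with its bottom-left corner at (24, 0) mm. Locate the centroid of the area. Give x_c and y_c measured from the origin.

x_c = 27.75 mm, y_c = 41.77 mm

Part | A | x̄ᵢ | ȳᵢ | A·x̄ᵢ | A·ȳᵢ
vertical leg | 2640.00 | 12.00 | 55.00 | 31680.00 | 145200.00
horizontal leg | 950.00 | 71.50 | 5.00 | 67925.00 | 4750.00
Σ | 3590.00 |  |  | 99605.00 | 149950.00
x_c = 99605.00 / 3590.00 = 27.75 mm
y_c = 149950.00 / 3590.00 = 41.77 mm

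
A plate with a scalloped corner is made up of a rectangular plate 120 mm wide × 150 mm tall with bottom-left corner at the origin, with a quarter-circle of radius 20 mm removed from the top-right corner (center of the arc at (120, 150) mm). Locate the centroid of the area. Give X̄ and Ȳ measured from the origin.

X̄ = 59.08 mm, Ȳ = 73.82 mm

Part | A | x̄ᵢ | ȳᵢ | A·x̄ᵢ | A·ȳᵢ
plate | 18000.00 | 60.00 | 75.00 | 1080000.00 | 1350000.00
removed quarter-circle | -314.16 | 111.51 | 141.51 | -35032.45 | -44457.22
Σ | 17685.84 |  |  | 1044967.55 | 1305542.78
X̄ = 1044967.55 / 17685.84 = 59.08 mm
Ȳ = 1305542.78 / 17685.84 = 73.82 mm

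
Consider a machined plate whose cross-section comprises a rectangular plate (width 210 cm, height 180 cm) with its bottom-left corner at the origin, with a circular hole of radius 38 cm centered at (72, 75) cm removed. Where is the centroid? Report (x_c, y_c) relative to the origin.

x_c = 109.50 cm, y_c = 92.05 cm

plate: A = 210 × 180 = 37800.00, centroid at (105.00, 90.00).
hole: A = −π·38² = -4536.46, centroid at (72.00, 75.00).
ΣA = 33263.54 cm²
ΣAx_c = (37800.00)(105.00) + (-4536.46)(72.00) = 3642374.89 cm³
ΣAy_c = (37800.00)(90.00) + (-4536.46)(75.00) = 3061765.52 cm³
x_c = 3642374.89 / 33263.54 = 109.50 cm
y_c = 3061765.52 / 33263.54 = 92.05 cm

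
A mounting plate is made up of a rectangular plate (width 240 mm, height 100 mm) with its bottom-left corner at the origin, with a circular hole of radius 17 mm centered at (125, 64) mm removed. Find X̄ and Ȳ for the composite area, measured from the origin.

X̄ = 119.80 mm, Ȳ = 49.45 mm

Part | A | x̄ᵢ | ȳᵢ | A·x̄ᵢ | A·ȳᵢ
plate | 24000.00 | 120.00 | 50.00 | 2880000.00 | 1200000.00
hole | -907.92 | 125.00 | 64.00 | -113490.03 | -58106.90
Σ | 23092.08 |  |  | 2766509.97 | 1141893.10
X̄ = 2766509.97 / 23092.08 = 119.80 mm
Ȳ = 1141893.10 / 23092.08 = 49.45 mm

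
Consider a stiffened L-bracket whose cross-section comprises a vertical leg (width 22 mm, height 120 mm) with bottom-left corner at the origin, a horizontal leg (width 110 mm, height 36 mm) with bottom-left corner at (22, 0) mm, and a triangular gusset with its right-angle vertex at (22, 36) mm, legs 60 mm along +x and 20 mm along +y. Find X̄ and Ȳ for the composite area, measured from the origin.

X̄ = 49.88 mm, Ȳ = 35.46 mm

vertical leg: A = 22 × 120 = 2640.00, centroid at (11.00, 60.00).
horizontal leg: A = 110 × 36 = 3960.00, centroid at (77.00, 18.00).
gusset: A = ½·60·20 = 600.00, centroid at (42.00, 42.67).
ΣA = 7200.00 mm²
ΣAX̄ = (2640.00)(11.00) + (3960.00)(77.00) + (600.00)(42.00) = 359160.00 mm³
ΣAȲ = (2640.00)(60.00) + (3960.00)(18.00) + (600.00)(42.67) = 255280.00 mm³
X̄ = 359160.00 / 7200.00 = 49.88 mm
Ȳ = 255280.00 / 7200.00 = 35.46 mm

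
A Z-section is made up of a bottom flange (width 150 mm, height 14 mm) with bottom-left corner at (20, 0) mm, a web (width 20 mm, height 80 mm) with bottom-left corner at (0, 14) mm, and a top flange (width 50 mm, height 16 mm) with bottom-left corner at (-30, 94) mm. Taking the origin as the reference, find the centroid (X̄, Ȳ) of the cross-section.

X̄ = 47.00 mm, Ȳ = 40.60 mm

bottom flange: A = 150 × 14 = 2100.00, centroid at (95.00, 7.00).
web: A = 20 × 80 = 1600.00, centroid at (10.00, 54.00).
top flange: A = 50 × 16 = 800.00, centroid at (-5.00, 102.00).
ΣA = 4500.00 mm², ΣAX̄ = 211500.00 mm³, ΣAȲ = 182700.00 mm³.
X̄ = 211500.00/4500.00 = 47.00 mm; Ȳ = 182700.00/4500.00 = 40.60 mm.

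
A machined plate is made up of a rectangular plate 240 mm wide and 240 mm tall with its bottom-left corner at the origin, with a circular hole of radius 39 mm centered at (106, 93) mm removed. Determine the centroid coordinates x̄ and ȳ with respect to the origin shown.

x̄ = 121.27 mm, ȳ = 122.44 mm

plate: A = 240 × 240 = 57600.00, centroid at (120.00, 120.00).
hole: A = −π·39² = -4778.36, centroid at (106.00, 93.00).
ΣA = 52821.64 mm²
ΣAx̄ = (57600.00)(120.00) + (-4778.36)(106.00) = 6405493.58 mm³
ΣAȳ = (57600.00)(120.00) + (-4778.36)(93.00) = 6467612.29 mm³
x̄ = 6405493.58 / 52821.64 = 121.27 mm
ȳ = 6467612.29 / 52821.64 = 122.44 mm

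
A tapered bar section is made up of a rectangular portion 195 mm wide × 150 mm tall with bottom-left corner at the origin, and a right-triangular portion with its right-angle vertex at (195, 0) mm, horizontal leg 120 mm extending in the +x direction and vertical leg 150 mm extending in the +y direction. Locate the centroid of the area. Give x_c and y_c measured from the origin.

rectangular portion: A = 195 × 150 = 29250.00, centroid at (97.50, 75.00).
triangular portion: A = ½·120·150 = 9000.00, centroid at (235.00, 50.00).
ΣA = 38250.00 mm²
ΣAx_c = (29250.00)(97.50) + (9000.00)(235.00) = 4966875.00 mm³
ΣAy_c = (29250.00)(75.00) + (9000.00)(50.00) = 2643750.00 mm³
x_c = 4966875.00 / 38250.00 = 129.85 mm
y_c = 2643750.00 / 38250.00 = 69.12 mm

x_c = 129.85 mm, y_c = 69.12 mm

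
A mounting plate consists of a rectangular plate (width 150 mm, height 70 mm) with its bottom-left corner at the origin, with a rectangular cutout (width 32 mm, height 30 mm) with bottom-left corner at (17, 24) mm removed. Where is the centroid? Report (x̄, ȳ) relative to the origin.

x̄ = 79.23 mm, ȳ = 34.60 mm

plate: A = 150 × 70 = 10500.00, centroid at (75.00, 35.00).
hole: A = −(32 × 30) = -960.00, centroid at (33.00, 39.00).
ΣA = 9540.00 mm²
ΣAx̄ = (10500.00)(75.00) + (-960.00)(33.00) = 755820.00 mm³
ΣAȳ = (10500.00)(35.00) + (-960.00)(39.00) = 330060.00 mm³
x̄ = 755820.00 / 9540.00 = 79.23 mm
ȳ = 330060.00 / 9540.00 = 34.60 mm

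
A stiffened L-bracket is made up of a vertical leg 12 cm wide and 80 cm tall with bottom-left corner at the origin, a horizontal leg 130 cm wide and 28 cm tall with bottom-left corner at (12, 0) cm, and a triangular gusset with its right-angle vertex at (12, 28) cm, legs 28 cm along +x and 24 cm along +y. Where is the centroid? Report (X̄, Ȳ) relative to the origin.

Part | A | x̄ᵢ | ȳᵢ | A·x̄ᵢ | A·ȳᵢ
vertical leg | 960.00 | 6.00 | 40.00 | 5760.00 | 38400.00
horizontal leg | 3640.00 | 77.00 | 14.00 | 280280.00 | 50960.00
gusset | 336.00 | 21.33 | 36.00 | 7168.00 | 12096.00
Σ | 4936.00 |  |  | 293208.00 | 101456.00
X̄ = 293208.00 / 4936.00 = 59.40 cm
Ȳ = 101456.00 / 4936.00 = 20.55 cm

X̄ = 59.40 cm, Ȳ = 20.55 cm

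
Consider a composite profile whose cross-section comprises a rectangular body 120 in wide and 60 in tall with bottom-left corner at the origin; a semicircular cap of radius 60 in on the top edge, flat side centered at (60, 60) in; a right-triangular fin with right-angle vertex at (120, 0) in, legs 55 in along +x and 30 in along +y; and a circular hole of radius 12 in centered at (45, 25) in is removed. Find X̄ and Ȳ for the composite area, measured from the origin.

Part | A | x̄ᵢ | ȳᵢ | A·x̄ᵢ | A·ȳᵢ
rectangular body | 7200.00 | 60.00 | 30.00 | 432000.00 | 216000.00
semicircular top | 5654.87 | 60.00 | 85.46 | 339292.01 | 483292.01
triangular fin | 825.00 | 138.33 | 10.00 | 114125.00 | 8250.00
hole | -452.39 | 45.00 | 25.00 | -20357.52 | -11309.73
Σ | 13227.48 |  |  | 865059.49 | 696232.27
X̄ = 865059.49 / 13227.48 = 65.40 in
Ȳ = 696232.27 / 13227.48 = 52.64 in

X̄ = 65.40 in, Ȳ = 52.64 in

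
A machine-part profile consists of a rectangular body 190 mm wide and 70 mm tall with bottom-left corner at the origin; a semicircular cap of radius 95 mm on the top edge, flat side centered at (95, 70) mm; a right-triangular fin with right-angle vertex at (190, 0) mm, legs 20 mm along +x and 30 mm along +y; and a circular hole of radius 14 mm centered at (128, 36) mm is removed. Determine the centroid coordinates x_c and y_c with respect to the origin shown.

x_c = 95.37 mm, y_c = 74.01 mm

rectangular body: A = 190 × 70 = 13300.00, centroid at (95.00, 35.00).
semicircular top: A = ½π·95² = 14176.44, centroid at (95.00, 110.32).
triangular fin: A = ½·20·30 = 300.00, centroid at (196.67, 10.00).
hole: A = −π·14² = -615.75, centroid at (128.00, 36.00).
ΣA = 27160.68 mm², ΣAx_c = 2590445.22 mm³, ΣAy_c = 2010266.84 mm³.
x_c = 2590445.22/27160.68 = 95.37 mm; y_c = 2010266.84/27160.68 = 74.01 mm.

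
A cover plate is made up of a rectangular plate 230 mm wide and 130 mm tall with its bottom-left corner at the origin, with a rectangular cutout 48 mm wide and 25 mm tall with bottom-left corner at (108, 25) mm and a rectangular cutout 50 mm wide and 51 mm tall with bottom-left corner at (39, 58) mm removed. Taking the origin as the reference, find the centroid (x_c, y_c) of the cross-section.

x_c = 119.19 mm, y_c = 64.46 mm

plate: A = 230 × 130 = 29900.00, centroid at (115.00, 65.00).
hole 1: A = −(48 × 25) = -1200.00, centroid at (132.00, 37.50).
hole 2: A = −(50 × 51) = -2550.00, centroid at (64.00, 83.50).
ΣA = 26150.00 mm²
ΣAx_c = (29900.00)(115.00) + (-1200.00)(132.00) + (-2550.00)(64.00) = 3116900.00 mm³
ΣAy_c = (29900.00)(65.00) + (-1200.00)(37.50) + (-2550.00)(83.50) = 1685575.00 mm³
x_c = 3116900.00 / 26150.00 = 119.19 mm
y_c = 1685575.00 / 26150.00 = 64.46 mm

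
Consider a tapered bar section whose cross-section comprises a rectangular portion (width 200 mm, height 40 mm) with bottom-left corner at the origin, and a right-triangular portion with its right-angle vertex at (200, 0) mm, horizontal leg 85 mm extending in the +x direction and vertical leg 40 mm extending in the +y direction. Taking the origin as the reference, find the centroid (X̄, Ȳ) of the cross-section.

X̄ = 122.49 mm, Ȳ = 18.83 mm

rectangular portion: A = 200 × 40 = 8000.00, centroid at (100.00, 20.00).
triangular portion: A = ½·85·40 = 1700.00, centroid at (228.33, 13.33).
ΣA = 9700.00 mm², ΣAX̄ = 1188166.67 mm³, ΣAȲ = 182666.67 mm³.
X̄ = 1188166.67/9700.00 = 122.49 mm; Ȳ = 182666.67/9700.00 = 18.83 mm.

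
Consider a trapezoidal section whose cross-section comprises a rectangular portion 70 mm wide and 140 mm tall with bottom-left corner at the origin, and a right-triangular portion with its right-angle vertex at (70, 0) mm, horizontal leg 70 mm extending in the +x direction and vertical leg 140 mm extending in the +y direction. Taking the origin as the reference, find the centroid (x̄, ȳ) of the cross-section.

x̄ = 54.44 mm, ȳ = 62.22 mm

rectangular portion: A = 70 × 140 = 9800.00, centroid at (35.00, 70.00).
triangular portion: A = ½·70·140 = 4900.00, centroid at (93.33, 46.67).
ΣA = 14700.00 mm²
ΣAx̄ = (9800.00)(35.00) + (4900.00)(93.33) = 800333.33 mm³
ΣAȳ = (9800.00)(70.00) + (4900.00)(46.67) = 914666.67 mm³
x̄ = 800333.33 / 14700.00 = 54.44 mm
ȳ = 914666.67 / 14700.00 = 62.22 mm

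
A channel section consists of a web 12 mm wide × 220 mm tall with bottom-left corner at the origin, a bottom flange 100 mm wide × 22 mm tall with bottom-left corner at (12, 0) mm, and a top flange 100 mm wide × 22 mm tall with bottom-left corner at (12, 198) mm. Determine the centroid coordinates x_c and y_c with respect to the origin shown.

x_c = 41.00 mm, y_c = 110.00 mm

web: A = 12 × 220 = 2640.00, centroid at (6.00, 110.00).
bottom flange: A = 100 × 22 = 2200.00, centroid at (62.00, 11.00).
top flange: A = 100 × 22 = 2200.00, centroid at (62.00, 209.00).
ΣA = 7040.00 mm², ΣAx_c = 288640.00 mm³, ΣAy_c = 774400.00 mm³.
x_c = 288640.00/7040.00 = 41.00 mm; y_c = 774400.00/7040.00 = 110.00 mm.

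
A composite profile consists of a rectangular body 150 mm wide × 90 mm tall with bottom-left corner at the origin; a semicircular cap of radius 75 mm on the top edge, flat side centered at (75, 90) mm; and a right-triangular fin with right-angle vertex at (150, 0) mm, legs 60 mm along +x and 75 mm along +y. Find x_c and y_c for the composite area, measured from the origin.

Part | A | x̄ᵢ | ȳᵢ | A·x̄ᵢ | A·ȳᵢ
rectangular body | 13500.00 | 75.00 | 45.00 | 1012500.00 | 607500.00
semicircular top | 8835.73 | 75.00 | 121.83 | 662679.70 | 1076465.64
triangular fin | 2250.00 | 170.00 | 25.00 | 382500.00 | 56250.00
Σ | 24585.73 |  |  | 2057679.70 | 1740215.64
x_c = 2057679.70 / 24585.73 = 83.69 mm
y_c = 1740215.64 / 24585.73 = 70.78 mm

x_c = 83.69 mm, y_c = 70.78 mm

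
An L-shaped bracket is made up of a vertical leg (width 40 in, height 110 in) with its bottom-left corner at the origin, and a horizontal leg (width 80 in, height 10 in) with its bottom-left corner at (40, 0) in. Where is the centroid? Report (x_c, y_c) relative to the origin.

Part | A | x̄ᵢ | ȳᵢ | A·x̄ᵢ | A·ȳᵢ
vertical leg | 4400.00 | 20.00 | 55.00 | 88000.00 | 242000.00
horizontal leg | 800.00 | 80.00 | 5.00 | 64000.00 | 4000.00
Σ | 5200.00 |  |  | 152000.00 | 246000.00
x_c = 152000.00 / 5200.00 = 29.23 in
y_c = 246000.00 / 5200.00 = 47.31 in

x_c = 29.23 in, y_c = 47.31 in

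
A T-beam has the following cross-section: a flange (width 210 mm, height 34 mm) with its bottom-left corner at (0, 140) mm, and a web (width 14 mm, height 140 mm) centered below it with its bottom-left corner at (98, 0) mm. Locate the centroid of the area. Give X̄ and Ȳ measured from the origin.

X̄ = 105.00 mm, Ȳ = 138.26 mm

Part | A | x̄ᵢ | ȳᵢ | A·x̄ᵢ | A·ȳᵢ
web | 1960.00 | 105.00 | 70.00 | 205800.00 | 137200.00
flange | 7140.00 | 105.00 | 157.00 | 749700.00 | 1120980.00
Σ | 9100.00 |  |  | 955500.00 | 1258180.00
X̄ = 955500.00 / 9100.00 = 105.00 mm
Ȳ = 1258180.00 / 9100.00 = 138.26 mm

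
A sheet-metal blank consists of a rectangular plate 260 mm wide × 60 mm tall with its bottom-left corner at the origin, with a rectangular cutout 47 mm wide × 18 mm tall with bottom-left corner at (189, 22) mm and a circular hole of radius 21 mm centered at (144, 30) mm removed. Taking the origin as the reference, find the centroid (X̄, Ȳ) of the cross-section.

X̄ = 123.33 mm, Ȳ = 29.94 mm

plate: A = 260 × 60 = 15600.00, centroid at (130.00, 30.00).
hole 1: A = −(47 × 18) = -846.00, centroid at (212.50, 31.00).
hole 2: A = −π·21² = -1385.44, centroid at (144.00, 30.00).
ΣA = 13368.56 mm²
ΣAX̄ = (15600.00)(130.00) + (-846.00)(212.50) + (-1385.44)(144.00) = 1648721.30 mm³
ΣAȲ = (15600.00)(30.00) + (-846.00)(31.00) + (-1385.44)(30.00) = 400210.73 mm³
X̄ = 1648721.30 / 13368.56 = 123.33 mm
Ȳ = 400210.73 / 13368.56 = 29.94 mm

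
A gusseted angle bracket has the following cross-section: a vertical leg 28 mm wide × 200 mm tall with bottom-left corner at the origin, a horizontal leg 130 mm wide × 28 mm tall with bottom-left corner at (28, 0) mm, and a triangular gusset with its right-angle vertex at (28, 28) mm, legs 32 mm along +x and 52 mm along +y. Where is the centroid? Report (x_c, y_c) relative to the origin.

Part | A | x̄ᵢ | ȳᵢ | A·x̄ᵢ | A·ȳᵢ
vertical leg | 5600.00 | 14.00 | 100.00 | 78400.00 | 560000.00
horizontal leg | 3640.00 | 93.00 | 14.00 | 338520.00 | 50960.00
gusset | 832.00 | 38.67 | 45.33 | 32170.67 | 37717.33
Σ | 10072.00 |  |  | 449090.67 | 648677.33
x_c = 449090.67 / 10072.00 = 44.59 mm
y_c = 648677.33 / 10072.00 = 64.40 mm

x_c = 44.59 mm, y_c = 64.40 mm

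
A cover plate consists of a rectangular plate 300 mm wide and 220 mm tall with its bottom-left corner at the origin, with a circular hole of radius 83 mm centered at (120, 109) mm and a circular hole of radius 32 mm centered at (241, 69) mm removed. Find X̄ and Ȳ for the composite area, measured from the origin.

plate: A = 300 × 220 = 66000.00, centroid at (150.00, 110.00).
hole 1: A = −π·83² = -21642.43, centroid at (120.00, 109.00).
hole 2: A = −π·32² = -3216.99, centroid at (241.00, 69.00).
ΣA = 41140.58 mm²
ΣAX̄ = (66000.00)(150.00) + (-21642.43)(120.00) + (-3216.99)(241.00) = 6527613.38 mm³
ΣAȲ = (66000.00)(110.00) + (-21642.43)(109.00) + (-3216.99)(69.00) = 4679002.56 mm³
X̄ = 6527613.38 / 41140.58 = 158.67 mm
Ȳ = 4679002.56 / 41140.58 = 113.73 mm

X̄ = 158.67 mm, Ȳ = 113.73 mm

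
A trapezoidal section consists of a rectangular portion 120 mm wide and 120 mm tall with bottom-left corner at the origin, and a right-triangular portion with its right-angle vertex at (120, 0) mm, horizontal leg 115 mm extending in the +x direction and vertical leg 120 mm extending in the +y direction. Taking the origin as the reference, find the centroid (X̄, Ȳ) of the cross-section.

X̄ = 91.85 mm, Ȳ = 53.52 mm

rectangular portion: A = 120 × 120 = 14400.00, centroid at (60.00, 60.00).
triangular portion: A = ½·115·120 = 6900.00, centroid at (158.33, 40.00).
ΣA = 21300.00 mm², ΣAX̄ = 1956500.00 mm³, ΣAȲ = 1140000.00 mm³.
X̄ = 1956500.00/21300.00 = 91.85 mm; Ȳ = 1140000.00/21300.00 = 53.52 mm.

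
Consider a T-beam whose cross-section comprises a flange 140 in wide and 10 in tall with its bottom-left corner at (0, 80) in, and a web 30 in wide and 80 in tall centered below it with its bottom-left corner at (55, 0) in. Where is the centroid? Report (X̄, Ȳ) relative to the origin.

web: A = 30 × 80 = 2400.00, centroid at (70.00, 40.00).
flange: A = 140 × 10 = 1400.00, centroid at (70.00, 85.00).
ΣA = 3800.00 in², ΣAX̄ = 266000.00 in³, ΣAȲ = 215000.00 in³.
X̄ = 266000.00/3800.00 = 70.00 in; Ȳ = 215000.00/3800.00 = 56.58 in.

X̄ = 70.00 in, Ȳ = 56.58 in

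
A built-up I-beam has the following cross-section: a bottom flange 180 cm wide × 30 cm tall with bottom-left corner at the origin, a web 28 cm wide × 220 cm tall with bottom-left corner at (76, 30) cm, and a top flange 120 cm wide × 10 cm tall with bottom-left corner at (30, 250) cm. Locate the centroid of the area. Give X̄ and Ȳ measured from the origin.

Part | A | x̄ᵢ | ȳᵢ | A·x̄ᵢ | A·ȳᵢ
bottom flange | 5400.00 | 90.00 | 15.00 | 486000.00 | 81000.00
web | 6160.00 | 90.00 | 140.00 | 554400.00 | 862400.00
top flange | 1200.00 | 90.00 | 255.00 | 108000.00 | 306000.00
Σ | 12760.00 |  |  | 1148400.00 | 1249400.00
X̄ = 1148400.00 / 12760.00 = 90.00 cm
Ȳ = 1249400.00 / 12760.00 = 97.92 cm

X̄ = 90.00 cm, Ȳ = 97.92 cm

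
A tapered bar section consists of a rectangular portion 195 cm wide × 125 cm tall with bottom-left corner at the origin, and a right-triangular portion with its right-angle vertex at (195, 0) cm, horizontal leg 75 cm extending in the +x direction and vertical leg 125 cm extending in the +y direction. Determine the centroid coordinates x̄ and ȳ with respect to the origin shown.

x̄ = 117.26 cm, ȳ = 59.14 cm

rectangular portion: A = 195 × 125 = 24375.00, centroid at (97.50, 62.50).
triangular portion: A = ½·75·125 = 4687.50, centroid at (220.00, 41.67).
ΣA = 29062.50 cm²
ΣAx̄ = (24375.00)(97.50) + (4687.50)(220.00) = 3407812.50 cm³
ΣAȳ = (24375.00)(62.50) + (4687.50)(41.67) = 1718750.00 cm³
x̄ = 3407812.50 / 29062.50 = 117.26 cm
ȳ = 1718750.00 / 29062.50 = 59.14 cm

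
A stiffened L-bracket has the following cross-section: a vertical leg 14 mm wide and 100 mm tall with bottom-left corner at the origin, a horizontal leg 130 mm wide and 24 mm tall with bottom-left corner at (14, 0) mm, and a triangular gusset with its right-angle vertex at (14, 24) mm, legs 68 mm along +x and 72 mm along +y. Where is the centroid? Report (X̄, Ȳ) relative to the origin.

vertical leg: A = 14 × 100 = 1400.00, centroid at (7.00, 50.00).
horizontal leg: A = 130 × 24 = 3120.00, centroid at (79.00, 12.00).
gusset: A = ½·68·72 = 2448.00, centroid at (36.67, 48.00).
ΣA = 6968.00 mm²
ΣAX̄ = (1400.00)(7.00) + (3120.00)(79.00) + (2448.00)(36.67) = 346040.00 mm³
ΣAȲ = (1400.00)(50.00) + (3120.00)(12.00) + (2448.00)(48.00) = 224944.00 mm³
X̄ = 346040.00 / 6968.00 = 49.66 mm
Ȳ = 224944.00 / 6968.00 = 32.28 mm

X̄ = 49.66 mm, Ȳ = 32.28 mm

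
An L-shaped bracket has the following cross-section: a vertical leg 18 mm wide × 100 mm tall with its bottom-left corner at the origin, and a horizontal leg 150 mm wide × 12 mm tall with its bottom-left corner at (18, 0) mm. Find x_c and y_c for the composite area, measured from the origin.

vertical leg: A = 18 × 100 = 1800.00, centroid at (9.00, 50.00).
horizontal leg: A = 150 × 12 = 1800.00, centroid at (93.00, 6.00).
ΣA = 3600.00 mm², ΣAx_c = 183600.00 mm³, ΣAy_c = 100800.00 mm³.
x_c = 183600.00/3600.00 = 51.00 mm; y_c = 100800.00/3600.00 = 28.00 mm.

x_c = 51.00 mm, y_c = 28.00 mm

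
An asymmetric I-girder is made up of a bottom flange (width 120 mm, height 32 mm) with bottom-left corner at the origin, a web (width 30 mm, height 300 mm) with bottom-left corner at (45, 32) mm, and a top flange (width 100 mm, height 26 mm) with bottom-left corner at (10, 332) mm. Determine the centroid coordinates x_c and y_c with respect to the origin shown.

Part | A | x̄ᵢ | ȳᵢ | A·x̄ᵢ | A·ȳᵢ
bottom flange | 3840.00 | 60.00 | 16.00 | 230400.00 | 61440.00
web | 9000.00 | 60.00 | 182.00 | 540000.00 | 1638000.00
top flange | 2600.00 | 60.00 | 345.00 | 156000.00 | 897000.00
Σ | 15440.00 |  |  | 926400.00 | 2596440.00
x_c = 926400.00 / 15440.00 = 60.00 mm
y_c = 2596440.00 / 15440.00 = 168.16 mm

x_c = 60.00 mm, y_c = 168.16 mm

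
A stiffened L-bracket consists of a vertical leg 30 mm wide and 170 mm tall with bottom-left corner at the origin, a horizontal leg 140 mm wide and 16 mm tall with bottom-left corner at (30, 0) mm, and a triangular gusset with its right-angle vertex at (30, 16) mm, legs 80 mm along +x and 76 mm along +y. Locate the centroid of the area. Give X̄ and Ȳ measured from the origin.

X̄ = 45.55 mm, Ȳ = 55.59 mm

vertical leg: A = 30 × 170 = 5100.00, centroid at (15.00, 85.00).
horizontal leg: A = 140 × 16 = 2240.00, centroid at (100.00, 8.00).
gusset: A = ½·80·76 = 3040.00, centroid at (56.67, 41.33).
ΣA = 10380.00 mm²
ΣAX̄ = (5100.00)(15.00) + (2240.00)(100.00) + (3040.00)(56.67) = 472766.67 mm³
ΣAȲ = (5100.00)(85.00) + (2240.00)(8.00) + (3040.00)(41.33) = 577073.33 mm³
X̄ = 472766.67 / 10380.00 = 45.55 mm
Ȳ = 577073.33 / 10380.00 = 55.59 mm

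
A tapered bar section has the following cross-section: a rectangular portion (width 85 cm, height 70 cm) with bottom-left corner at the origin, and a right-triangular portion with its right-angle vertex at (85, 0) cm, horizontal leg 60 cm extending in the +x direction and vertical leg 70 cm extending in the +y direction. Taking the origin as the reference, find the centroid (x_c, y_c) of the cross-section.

rectangular portion: A = 85 × 70 = 5950.00, centroid at (42.50, 35.00).
triangular portion: A = ½·60·70 = 2100.00, centroid at (105.00, 23.33).
ΣA = 8050.00 cm²
ΣAx_c = (5950.00)(42.50) + (2100.00)(105.00) = 473375.00 cm³
ΣAy_c = (5950.00)(35.00) + (2100.00)(23.33) = 257250.00 cm³
x_c = 473375.00 / 8050.00 = 58.80 cm
y_c = 257250.00 / 8050.00 = 31.96 cm

x_c = 58.80 cm, y_c = 31.96 cm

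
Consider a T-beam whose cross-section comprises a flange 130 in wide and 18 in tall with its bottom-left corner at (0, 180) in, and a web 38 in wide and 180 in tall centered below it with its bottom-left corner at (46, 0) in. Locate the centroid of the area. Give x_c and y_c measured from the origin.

x_c = 65.00 in, y_c = 115.24 in

Part | A | x̄ᵢ | ȳᵢ | A·x̄ᵢ | A·ȳᵢ
web | 6840.00 | 65.00 | 90.00 | 444600.00 | 615600.00
flange | 2340.00 | 65.00 | 189.00 | 152100.00 | 442260.00
Σ | 9180.00 |  |  | 596700.00 | 1057860.00
x_c = 596700.00 / 9180.00 = 65.00 in
y_c = 1057860.00 / 9180.00 = 115.24 in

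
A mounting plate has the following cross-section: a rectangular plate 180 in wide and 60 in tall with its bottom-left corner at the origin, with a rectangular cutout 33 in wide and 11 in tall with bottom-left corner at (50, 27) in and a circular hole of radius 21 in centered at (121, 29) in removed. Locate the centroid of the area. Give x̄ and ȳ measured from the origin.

Part | A | x̄ᵢ | ȳᵢ | A·x̄ᵢ | A·ȳᵢ
plate | 10800.00 | 90.00 | 30.00 | 972000.00 | 324000.00
hole 1 | -363.00 | 66.50 | 32.50 | -24139.50 | -11797.50
hole 2 | -1385.44 | 121.00 | 29.00 | -167638.53 | -40177.83
Σ | 9051.56 |  |  | 780221.97 | 272024.67
x̄ = 780221.97 / 9051.56 = 86.20 in
ȳ = 272024.67 / 9051.56 = 30.05 in

x̄ = 86.20 in, ȳ = 30.05 in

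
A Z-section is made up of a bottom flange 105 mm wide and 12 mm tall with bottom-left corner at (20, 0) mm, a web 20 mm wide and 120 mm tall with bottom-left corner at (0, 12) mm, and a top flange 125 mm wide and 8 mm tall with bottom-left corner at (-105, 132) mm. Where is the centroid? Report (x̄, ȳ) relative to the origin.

bottom flange: A = 105 × 12 = 1260.00, centroid at (72.50, 6.00).
web: A = 20 × 120 = 2400.00, centroid at (10.00, 72.00).
top flange: A = 125 × 8 = 1000.00, centroid at (-42.50, 136.00).
ΣA = 4660.00 mm²
ΣAx̄ = (1260.00)(72.50) + (2400.00)(10.00) + (1000.00)(-42.50) = 72850.00 mm³
ΣAȳ = (1260.00)(6.00) + (2400.00)(72.00) + (1000.00)(136.00) = 316360.00 mm³
x̄ = 72850.00 / 4660.00 = 15.63 mm
ȳ = 316360.00 / 4660.00 = 67.89 mm

x̄ = 15.63 mm, ȳ = 67.89 mm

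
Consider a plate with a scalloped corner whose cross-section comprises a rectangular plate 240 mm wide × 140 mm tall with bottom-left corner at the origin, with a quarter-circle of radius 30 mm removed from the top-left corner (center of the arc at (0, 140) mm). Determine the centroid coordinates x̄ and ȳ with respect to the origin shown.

plate: A = 240 × 140 = 33600.00, centroid at (120.00, 70.00).
removed quarter-circle: A = −¼π·30² = -706.86, centroid at (12.73, 127.27).
ΣA = 32893.14 mm², ΣAx̄ = 4023000.00 mm³, ΣAȳ = 2262039.83 mm³.
x̄ = 4023000.00/32893.14 = 122.31 mm; ȳ = 2262039.83/32893.14 = 68.77 mm.

x̄ = 122.31 mm, ȳ = 68.77 mm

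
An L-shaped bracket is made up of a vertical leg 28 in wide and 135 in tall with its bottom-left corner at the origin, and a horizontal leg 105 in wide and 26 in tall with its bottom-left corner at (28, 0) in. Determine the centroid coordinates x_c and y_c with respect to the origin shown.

vertical leg: A = 28 × 135 = 3780.00, centroid at (14.00, 67.50).
horizontal leg: A = 105 × 26 = 2730.00, centroid at (80.50, 13.00).
ΣA = 6510.00 in²
ΣAx_c = (3780.00)(14.00) + (2730.00)(80.50) = 272685.00 in³
ΣAy_c = (3780.00)(67.50) + (2730.00)(13.00) = 290640.00 in³
x_c = 272685.00 / 6510.00 = 41.89 in
y_c = 290640.00 / 6510.00 = 44.65 in

x_c = 41.89 in, y_c = 44.65 in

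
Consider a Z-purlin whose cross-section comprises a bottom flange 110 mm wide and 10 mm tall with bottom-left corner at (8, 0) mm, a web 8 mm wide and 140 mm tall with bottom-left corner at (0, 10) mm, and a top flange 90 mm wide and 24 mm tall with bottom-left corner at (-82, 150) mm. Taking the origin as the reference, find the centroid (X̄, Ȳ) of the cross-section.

X̄ = -1.40 mm, Ȳ = 101.60 mm

bottom flange: A = 110 × 10 = 1100.00, centroid at (63.00, 5.00).
web: A = 8 × 140 = 1120.00, centroid at (4.00, 80.00).
top flange: A = 90 × 24 = 2160.00, centroid at (-37.00, 162.00).
ΣA = 4380.00 mm²
ΣAX̄ = (1100.00)(63.00) + (1120.00)(4.00) + (2160.00)(-37.00) = -6140.00 mm³
ΣAȲ = (1100.00)(5.00) + (1120.00)(80.00) + (2160.00)(162.00) = 445020.00 mm³
X̄ = -6140.00 / 4380.00 = -1.40 mm
Ȳ = 445020.00 / 4380.00 = 101.60 mm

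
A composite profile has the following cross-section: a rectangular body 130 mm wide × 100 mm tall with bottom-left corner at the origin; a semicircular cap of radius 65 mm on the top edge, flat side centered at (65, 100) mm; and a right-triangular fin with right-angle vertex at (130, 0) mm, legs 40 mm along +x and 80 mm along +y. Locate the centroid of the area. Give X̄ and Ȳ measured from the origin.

rectangular body: A = 130 × 100 = 13000.00, centroid at (65.00, 50.00).
semicircular top: A = ½π·65² = 6636.61, centroid at (65.00, 127.59).
triangular fin: A = ½·40·80 = 1600.00, centroid at (143.33, 26.67).
ΣA = 21236.61 mm², ΣAX̄ = 1505713.27 mm³, ΣAȲ = 1539411.45 mm³.
X̄ = 1505713.27/21236.61 = 70.90 mm; Ȳ = 1539411.45/21236.61 = 72.49 mm.

X̄ = 70.90 mm, Ȳ = 72.49 mm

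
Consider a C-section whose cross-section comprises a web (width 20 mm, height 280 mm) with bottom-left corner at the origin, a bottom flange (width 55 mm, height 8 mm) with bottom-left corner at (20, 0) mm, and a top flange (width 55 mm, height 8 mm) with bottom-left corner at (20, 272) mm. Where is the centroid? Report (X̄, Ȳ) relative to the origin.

X̄ = 15.09 mm, Ȳ = 140.00 mm

Part | A | x̄ᵢ | ȳᵢ | A·x̄ᵢ | A·ȳᵢ
web | 5600.00 | 10.00 | 140.00 | 56000.00 | 784000.00
bottom flange | 440.00 | 47.50 | 4.00 | 20900.00 | 1760.00
top flange | 440.00 | 47.50 | 276.00 | 20900.00 | 121440.00
Σ | 6480.00 |  |  | 97800.00 | 907200.00
X̄ = 97800.00 / 6480.00 = 15.09 mm
Ȳ = 907200.00 / 6480.00 = 140.00 mm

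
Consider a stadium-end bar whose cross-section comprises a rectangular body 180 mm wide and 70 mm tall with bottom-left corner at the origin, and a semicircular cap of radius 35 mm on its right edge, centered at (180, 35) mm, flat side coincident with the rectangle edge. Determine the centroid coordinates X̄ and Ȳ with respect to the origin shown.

X̄ = 103.89 mm, Ȳ = 35.00 mm

rectangular body: A = 180 × 70 = 12600.00, centroid at (90.00, 35.00).
semicircular end: A = ½π·35² = 1924.23, centroid at (194.85, 35.00).
ΣA = 14524.23 mm²
ΣAX̄ = (12600.00)(90.00) + (1924.23)(194.85) = 1508943.92 mm³
ΣAȲ = (12600.00)(35.00) + (1924.23)(35.00) = 508347.89 mm³
X̄ = 1508943.92 / 14524.23 = 103.89 mm
Ȳ = 508347.89 / 14524.23 = 35.00 mm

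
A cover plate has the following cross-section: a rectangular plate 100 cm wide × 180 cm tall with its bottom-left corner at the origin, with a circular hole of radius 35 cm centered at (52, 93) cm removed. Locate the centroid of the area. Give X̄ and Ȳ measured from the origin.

X̄ = 49.46 cm, Ȳ = 89.18 cm

plate: A = 100 × 180 = 18000.00, centroid at (50.00, 90.00).
hole: A = −π·35² = -3848.45, centroid at (52.00, 93.00).
ΣA = 14151.55 cm²
ΣAX̄ = (18000.00)(50.00) + (-3848.45)(52.00) = 699880.55 cm³
ΣAȲ = (18000.00)(90.00) + (-3848.45)(93.00) = 1262094.06 cm³
X̄ = 699880.55 / 14151.55 = 49.46 cm
Ȳ = 1262094.06 / 14151.55 = 89.18 cm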